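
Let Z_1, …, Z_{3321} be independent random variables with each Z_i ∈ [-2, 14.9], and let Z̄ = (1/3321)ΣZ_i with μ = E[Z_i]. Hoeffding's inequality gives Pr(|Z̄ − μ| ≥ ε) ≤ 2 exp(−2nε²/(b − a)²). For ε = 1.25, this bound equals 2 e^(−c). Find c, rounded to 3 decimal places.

36.337

c = 2nε²/(b − a)² = 2·3321·1.25² / 16.9² = 36.3367.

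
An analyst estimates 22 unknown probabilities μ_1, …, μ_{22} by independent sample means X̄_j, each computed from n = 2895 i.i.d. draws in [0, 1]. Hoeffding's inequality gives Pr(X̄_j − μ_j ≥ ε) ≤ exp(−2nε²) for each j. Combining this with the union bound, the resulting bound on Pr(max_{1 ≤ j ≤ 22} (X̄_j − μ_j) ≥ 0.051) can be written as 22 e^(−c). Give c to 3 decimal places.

15.060

Union bound over the 22 events: Pr(max_{1 ≤ j ≤ 22} (X̄_j − μ_j) ≥ 0.051) ≤ 22·exp(−2nε²) = 22 exp(−2·2895·0.051²).
So c = 2·2895·0.051² = 15.0598.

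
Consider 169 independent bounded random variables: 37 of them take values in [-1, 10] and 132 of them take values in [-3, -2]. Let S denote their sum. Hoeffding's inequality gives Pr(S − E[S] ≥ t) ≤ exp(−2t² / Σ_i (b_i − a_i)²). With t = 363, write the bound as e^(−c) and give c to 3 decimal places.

Σ(b_i − a_i)² = 37·11² + 132·1² = 4609.
c = 2t² / 4609 = 2·363² / 4609 = 57.1790.

57.179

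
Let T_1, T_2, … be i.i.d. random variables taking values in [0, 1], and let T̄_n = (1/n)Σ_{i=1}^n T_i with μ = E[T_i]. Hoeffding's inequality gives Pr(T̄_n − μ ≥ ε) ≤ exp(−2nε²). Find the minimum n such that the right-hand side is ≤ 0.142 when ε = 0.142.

Require exp(−2nε²) ≤ 0.142, i.e. 2nε² ≥ ln(1/0.142) = 1.951928.
So n ≥ 1.951928 / (2·0.142²) = 48.401.
The smallest integer n is 49.

49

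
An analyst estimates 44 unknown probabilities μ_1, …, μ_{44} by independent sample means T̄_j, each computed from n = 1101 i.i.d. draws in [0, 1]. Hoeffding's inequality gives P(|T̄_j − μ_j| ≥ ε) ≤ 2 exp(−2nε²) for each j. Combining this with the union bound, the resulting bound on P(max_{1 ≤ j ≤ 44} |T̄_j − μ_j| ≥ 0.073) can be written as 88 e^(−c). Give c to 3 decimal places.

Union bound over the 44 events: P(max_{1 ≤ j ≤ 44} |T̄_j − μ_j| ≥ 0.073) ≤ 44·2·exp(−2nε²) = 88 exp(−2·1101·0.073²).
So c = 2·1101·0.073² = 11.7345.

11.734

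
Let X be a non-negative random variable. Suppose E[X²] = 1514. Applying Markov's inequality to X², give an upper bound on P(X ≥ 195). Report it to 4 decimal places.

0.0398

Since X ≥ 0, the event {X ≥ 195} is the same as {X² ≥ 38025}.
Markov's inequality applied to X² gives P(X² ≥ 38025) ≤ E[X²]/38025 = 1514/38025 = 0.0398.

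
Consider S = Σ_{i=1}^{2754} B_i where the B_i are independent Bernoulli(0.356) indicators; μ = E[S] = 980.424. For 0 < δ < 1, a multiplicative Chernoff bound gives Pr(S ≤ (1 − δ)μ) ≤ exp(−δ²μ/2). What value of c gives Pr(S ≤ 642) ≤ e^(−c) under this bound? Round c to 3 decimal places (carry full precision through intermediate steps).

58.409

Write 642 = (1 − δ)μ, so δ = 1 − 642/980.424 = 0.3451813…
Then the exponent is δ²μ/2 = (μ − 642)²/(2μ) = 58.408813.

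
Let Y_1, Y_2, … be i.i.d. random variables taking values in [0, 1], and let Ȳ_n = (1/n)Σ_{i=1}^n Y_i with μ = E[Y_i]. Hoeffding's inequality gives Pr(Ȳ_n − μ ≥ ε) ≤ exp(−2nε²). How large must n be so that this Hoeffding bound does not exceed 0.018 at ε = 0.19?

56

Require exp(−2nε²) ≤ 0.018, i.e. 2nε² ≥ ln(1/0.018) = 4.017384.
So n ≥ 4.017384 / (2·0.19²) = 55.642.
The smallest integer n is 56.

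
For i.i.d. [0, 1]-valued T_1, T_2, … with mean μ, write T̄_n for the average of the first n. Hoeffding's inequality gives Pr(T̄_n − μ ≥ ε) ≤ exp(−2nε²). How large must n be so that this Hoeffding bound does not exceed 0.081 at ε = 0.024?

Require exp(−2nε²) ≤ 0.081, i.e. 2nε² ≥ ln(1/0.081) = 2.513306.
So n ≥ 2.513306 / (2·0.024²) = 2181.689.
The smallest integer n is 2182.

2182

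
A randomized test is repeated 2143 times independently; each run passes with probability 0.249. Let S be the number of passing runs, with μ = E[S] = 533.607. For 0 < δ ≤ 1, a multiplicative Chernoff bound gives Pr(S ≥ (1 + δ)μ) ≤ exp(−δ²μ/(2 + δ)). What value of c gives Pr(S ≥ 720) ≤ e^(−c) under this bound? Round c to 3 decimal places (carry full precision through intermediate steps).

27.714

Write 720 = (1 + δ)μ, so δ = 720/533.607 − 1 = 0.3493076…
Then the exponent is δ²μ/(2 + δ) = (720 − μ)² / (μ·(2 + δ)) = 27.713909.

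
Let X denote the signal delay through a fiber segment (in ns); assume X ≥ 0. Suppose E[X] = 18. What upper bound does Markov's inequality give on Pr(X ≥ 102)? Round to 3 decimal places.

Markov's inequality: for a non-negative random variable, Pr(X ≥ a) ≤ E[X]/a.
Here E[X] = 18 and a = 102, so the bound is 18/102 = 0.1765.

0.176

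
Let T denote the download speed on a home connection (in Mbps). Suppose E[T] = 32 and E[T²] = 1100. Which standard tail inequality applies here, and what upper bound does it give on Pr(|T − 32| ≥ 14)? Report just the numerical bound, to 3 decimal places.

The first two moments determine the variance, so Chebyshev's inequality is the sharpest standard bound available.
Var(T) = E[T²] − (E[T])² = 1100 − 1024 = 76.
Chebyshev's inequality: Pr(|T − μ| ≥ t) ≤ Var(T)/t² = 76/196 = 0.3878.

0.388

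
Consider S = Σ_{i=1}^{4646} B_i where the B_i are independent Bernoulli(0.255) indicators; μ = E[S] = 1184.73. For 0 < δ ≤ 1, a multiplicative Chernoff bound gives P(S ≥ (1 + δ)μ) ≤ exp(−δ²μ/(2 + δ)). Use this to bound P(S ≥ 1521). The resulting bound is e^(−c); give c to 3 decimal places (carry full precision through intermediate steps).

41.792

Write 1521 = (1 + δ)μ, so δ = 1521/1184.73 − 1 = 0.2838368…
Then the exponent is δ²μ/(2 + δ) = (1521 − μ)² / (μ·(2 + δ)) = 41.791869.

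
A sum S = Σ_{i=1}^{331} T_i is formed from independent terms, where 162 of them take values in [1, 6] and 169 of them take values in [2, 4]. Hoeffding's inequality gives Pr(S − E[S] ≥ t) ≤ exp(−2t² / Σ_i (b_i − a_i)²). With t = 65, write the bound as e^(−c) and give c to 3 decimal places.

Σ(b_i − a_i)² = 162·5² + 169·2² = 4726.
c = 2t² / 4726 = 2·65² / 4726 = 1.7880.

1.788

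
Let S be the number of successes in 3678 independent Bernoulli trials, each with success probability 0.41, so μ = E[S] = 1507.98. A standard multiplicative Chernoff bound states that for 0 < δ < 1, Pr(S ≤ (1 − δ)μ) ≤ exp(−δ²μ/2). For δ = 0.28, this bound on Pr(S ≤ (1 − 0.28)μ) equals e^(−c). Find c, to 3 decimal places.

59.113

c = δ²μ/2 = 0.28²·1507.98/2 = 59.1128.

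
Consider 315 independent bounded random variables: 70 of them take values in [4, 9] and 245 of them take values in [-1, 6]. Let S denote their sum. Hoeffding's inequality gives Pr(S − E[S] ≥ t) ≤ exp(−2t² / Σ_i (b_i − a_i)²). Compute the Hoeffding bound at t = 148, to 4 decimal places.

0.0414

Σ(b_i − a_i)² = 70·5² + 245·7² = 13755.
Exponent = 2·148² / 13755 = 3.18488.
Bound = exp(−3.18488) = 0.04138.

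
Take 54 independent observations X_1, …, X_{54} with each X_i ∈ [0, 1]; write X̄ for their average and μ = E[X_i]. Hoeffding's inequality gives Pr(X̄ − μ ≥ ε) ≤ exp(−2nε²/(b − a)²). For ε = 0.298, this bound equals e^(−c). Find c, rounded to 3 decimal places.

c = 2nε²/(b − a)² = 2·54·0.298² / 1² = 9.5908.

9.591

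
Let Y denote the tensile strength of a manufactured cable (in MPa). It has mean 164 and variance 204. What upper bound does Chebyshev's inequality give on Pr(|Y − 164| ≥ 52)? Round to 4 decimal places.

Chebyshev: Pr(|Y − μ| ≥ t) ≤ Var(Y)/t².
Bound = 204 / 2704 = 0.0754.

0.0754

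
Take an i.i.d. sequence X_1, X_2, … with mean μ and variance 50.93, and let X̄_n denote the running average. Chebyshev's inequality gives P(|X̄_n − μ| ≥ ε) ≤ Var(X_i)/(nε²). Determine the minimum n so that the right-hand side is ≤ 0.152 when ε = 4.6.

Require 50.93/(n·4.6²) ≤ 0.152, i.e. n ≥ 50.93/(0.152·4.6²) = 15.835.
The smallest integer n is 16.

16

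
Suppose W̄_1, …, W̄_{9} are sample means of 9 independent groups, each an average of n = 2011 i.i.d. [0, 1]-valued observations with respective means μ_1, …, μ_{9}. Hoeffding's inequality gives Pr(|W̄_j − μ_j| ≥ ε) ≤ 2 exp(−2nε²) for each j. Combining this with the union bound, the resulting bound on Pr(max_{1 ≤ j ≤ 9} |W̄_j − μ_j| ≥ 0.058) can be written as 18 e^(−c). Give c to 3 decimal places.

Union bound over the 9 events: Pr(max_{1 ≤ j ≤ 9} |W̄_j − μ_j| ≥ 0.058) ≤ 9·2·exp(−2nε²) = 18 exp(−2·2011·0.058²).
So c = 2·2011·0.058² = 13.5300.

13.530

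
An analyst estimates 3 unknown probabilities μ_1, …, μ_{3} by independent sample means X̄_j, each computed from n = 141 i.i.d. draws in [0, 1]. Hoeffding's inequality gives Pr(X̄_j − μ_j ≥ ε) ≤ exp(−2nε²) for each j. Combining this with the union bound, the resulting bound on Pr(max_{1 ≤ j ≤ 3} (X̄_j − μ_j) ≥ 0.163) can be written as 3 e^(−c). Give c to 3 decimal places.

Union bound over the 3 events: Pr(max_{1 ≤ j ≤ 3} (X̄_j − μ_j) ≥ 0.163) ≤ 3·exp(−2nε²) = 3 exp(−2·141·0.163²).
So c = 2·141·0.163² = 7.4925.

7.492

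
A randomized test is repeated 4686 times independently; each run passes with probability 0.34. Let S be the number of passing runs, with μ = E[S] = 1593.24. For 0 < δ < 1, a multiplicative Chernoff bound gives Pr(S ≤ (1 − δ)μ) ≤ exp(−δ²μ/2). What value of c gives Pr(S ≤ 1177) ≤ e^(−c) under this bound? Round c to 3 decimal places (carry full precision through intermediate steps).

54.372

Write 1177 = (1 − δ)μ, so δ = 1 − 1177/1593.24 = 0.2612538…
Then the exponent is δ²μ/2 = (μ − 1177)²/(2μ) = 54.372140.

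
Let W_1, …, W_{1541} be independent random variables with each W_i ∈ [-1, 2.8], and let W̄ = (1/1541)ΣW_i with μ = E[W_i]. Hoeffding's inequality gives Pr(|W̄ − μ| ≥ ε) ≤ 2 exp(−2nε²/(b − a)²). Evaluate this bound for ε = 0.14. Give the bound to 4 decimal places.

Exponent: 2nε²/(b − a)² = 2·1541·0.14² / 3.8² = 4.18332.
Bound = 2·exp(−4.18332) = 0.03050.

0.0305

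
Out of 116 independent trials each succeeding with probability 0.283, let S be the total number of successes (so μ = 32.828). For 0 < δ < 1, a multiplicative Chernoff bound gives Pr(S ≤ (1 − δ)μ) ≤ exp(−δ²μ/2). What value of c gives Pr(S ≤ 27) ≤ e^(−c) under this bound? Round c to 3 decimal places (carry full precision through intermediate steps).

Write 27 = (1 − δ)μ, so δ = 1 − 27/32.828 = 0.1775314…
Then the exponent is δ²μ/2 = (μ − 27)²/(2μ) = 0.517326.

0.517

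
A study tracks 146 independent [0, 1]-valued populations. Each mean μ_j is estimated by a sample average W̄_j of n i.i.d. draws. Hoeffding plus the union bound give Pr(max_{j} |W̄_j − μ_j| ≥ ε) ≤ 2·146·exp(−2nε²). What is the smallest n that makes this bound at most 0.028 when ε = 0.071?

918

Need 2·146·exp(−2nε²) ≤ 0.028, i.e. exp(−2nε²) ≤ 0.028/292.
So 2nε² ≥ ln(292/0.028) = 9.252305.
Hence n ≥ 9.252305/(2·0.071²) = 917.705.
The smallest integer n is 918.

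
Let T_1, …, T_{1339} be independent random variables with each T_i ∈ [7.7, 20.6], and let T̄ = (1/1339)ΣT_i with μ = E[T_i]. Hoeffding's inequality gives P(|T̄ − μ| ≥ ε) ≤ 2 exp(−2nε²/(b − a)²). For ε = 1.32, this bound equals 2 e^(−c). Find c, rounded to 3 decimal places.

28.040

c = 2nε²/(b − a)² = 2·1339·1.32² / 12.9² = 28.0401.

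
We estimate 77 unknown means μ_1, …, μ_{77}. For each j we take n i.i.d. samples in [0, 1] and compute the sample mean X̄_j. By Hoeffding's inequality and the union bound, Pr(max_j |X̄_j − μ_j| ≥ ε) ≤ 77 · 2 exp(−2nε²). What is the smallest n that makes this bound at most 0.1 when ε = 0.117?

269

Need 2·77·exp(−2nε²) ≤ 0.1, i.e. exp(−2nε²) ≤ 0.1/154.
So 2nε² ≥ ln(154/0.1) = 7.339538.
Hence n ≥ 7.339538/(2·0.117²) = 268.082.
The smallest integer n is 269.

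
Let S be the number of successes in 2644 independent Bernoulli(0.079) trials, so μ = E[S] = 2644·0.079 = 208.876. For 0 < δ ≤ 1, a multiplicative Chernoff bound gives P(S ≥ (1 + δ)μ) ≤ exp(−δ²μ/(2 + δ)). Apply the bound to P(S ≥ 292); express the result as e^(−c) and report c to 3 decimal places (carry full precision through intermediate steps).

Write 292 = (1 + δ)μ, so δ = 292/208.876 − 1 = 0.3979586…
Then the exponent is δ²μ/(2 + δ) = (292 − μ)² / (μ·(2 + δ)) = 13.795030.

13.795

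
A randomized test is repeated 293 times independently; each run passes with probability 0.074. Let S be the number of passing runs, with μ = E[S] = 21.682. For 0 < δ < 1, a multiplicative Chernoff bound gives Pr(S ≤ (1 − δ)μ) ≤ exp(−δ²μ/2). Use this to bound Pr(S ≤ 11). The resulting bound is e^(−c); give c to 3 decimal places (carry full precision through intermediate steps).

Write 11 = (1 − δ)μ, so δ = 1 − 11/21.682 = 0.4926667…
Then the exponent is δ²μ/2 = (μ − 11)²/(2μ) = 2.631333.

2.631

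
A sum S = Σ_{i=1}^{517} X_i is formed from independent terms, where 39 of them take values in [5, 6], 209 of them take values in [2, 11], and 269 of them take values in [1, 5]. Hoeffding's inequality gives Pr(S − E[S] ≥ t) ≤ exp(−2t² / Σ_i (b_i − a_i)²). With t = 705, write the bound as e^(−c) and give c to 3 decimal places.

Σ(b_i − a_i)² = 39·1² + 209·9² + 269·4² = 21272.
c = 2t² / 21272 = 2·705² / 21272 = 46.7304.

46.730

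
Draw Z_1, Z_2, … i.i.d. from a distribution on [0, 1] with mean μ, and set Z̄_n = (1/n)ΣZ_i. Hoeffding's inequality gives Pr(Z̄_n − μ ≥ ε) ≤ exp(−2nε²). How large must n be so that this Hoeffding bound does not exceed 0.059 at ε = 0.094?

Require exp(−2nε²) ≤ 0.059, i.e. 2nε² ≥ ln(1/0.059) = 2.830218.
So n ≥ 2.830218 / (2·0.094²) = 160.153.
The smallest integer n is 161.

161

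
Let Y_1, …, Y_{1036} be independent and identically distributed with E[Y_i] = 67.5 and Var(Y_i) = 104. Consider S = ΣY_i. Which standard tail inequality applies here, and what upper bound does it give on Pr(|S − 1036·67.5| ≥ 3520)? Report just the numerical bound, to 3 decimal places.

0.009

With mean and variance of each term known, Chebyshev's inequality bounds the deviation of the sum (or sample mean).
Var(S) = n·Var(Y_i) = 1036·104 = 107744.
Chebyshev: Pr(|S − 1036·67.5| ≥ 3520) ≤ Var(S)/3520² = 107744/12390400 = 0.0087.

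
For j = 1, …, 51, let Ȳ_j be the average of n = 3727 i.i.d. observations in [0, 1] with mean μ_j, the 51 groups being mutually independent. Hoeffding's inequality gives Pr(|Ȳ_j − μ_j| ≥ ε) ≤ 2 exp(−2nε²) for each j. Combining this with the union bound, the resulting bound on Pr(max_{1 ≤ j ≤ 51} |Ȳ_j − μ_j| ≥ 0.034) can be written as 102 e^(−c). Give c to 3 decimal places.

Union bound over the 51 events: Pr(max_{1 ≤ j ≤ 51} |Ȳ_j − μ_j| ≥ 0.034) ≤ 51·2·exp(−2nε²) = 102 exp(−2·3727·0.034²).
So c = 2·3727·0.034² = 8.6168.

8.617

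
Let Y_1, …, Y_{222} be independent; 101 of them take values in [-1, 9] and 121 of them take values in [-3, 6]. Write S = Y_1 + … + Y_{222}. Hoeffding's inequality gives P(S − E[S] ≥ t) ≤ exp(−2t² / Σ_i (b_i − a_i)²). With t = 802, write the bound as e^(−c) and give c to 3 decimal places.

Σ(b_i − a_i)² = 101·10² + 121·9² = 19901.
c = 2t² / 19901 = 2·802² / 19901 = 64.6404.

64.640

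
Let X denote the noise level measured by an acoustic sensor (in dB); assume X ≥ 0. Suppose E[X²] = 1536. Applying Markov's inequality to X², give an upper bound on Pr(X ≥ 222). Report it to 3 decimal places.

Since X ≥ 0, the event {X ≥ 222} is the same as {X² ≥ 49284}.
Markov's inequality applied to X² gives Pr(X² ≥ 49284) ≤ E[X²]/49284 = 1536/49284 = 0.0312.

0.031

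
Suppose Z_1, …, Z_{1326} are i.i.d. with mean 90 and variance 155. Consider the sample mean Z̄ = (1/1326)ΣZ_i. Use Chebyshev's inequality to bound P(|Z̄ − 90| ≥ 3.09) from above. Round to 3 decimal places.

0.012

Var(Z̄) = Var(Z_i)/n = 155/1326 = 0.11689.
Chebyshev: P(|Z̄ − 90| ≥ 3.09) ≤ Var(Z̄)/(3.09)² = 155/(1326·3.09²) = 0.0122.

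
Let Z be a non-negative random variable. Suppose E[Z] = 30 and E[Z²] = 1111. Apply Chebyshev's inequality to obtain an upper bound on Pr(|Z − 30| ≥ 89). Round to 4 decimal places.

0.0266

Var(Z) = E[Z²] − (E[Z])² = 1111 − 900 = 211.
Chebyshev's inequality: Pr(|Z − μ| ≥ t) ≤ Var(Z)/t² = 211/7921 = 0.0266.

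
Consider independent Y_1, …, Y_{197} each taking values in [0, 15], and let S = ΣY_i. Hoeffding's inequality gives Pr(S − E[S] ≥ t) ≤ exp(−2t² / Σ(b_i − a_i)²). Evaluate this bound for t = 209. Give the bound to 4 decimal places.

Σ(b_i − a_i)² = 197·(15)² = 44325.
Exponent = 2·209²/44325 = 1.9709.
Bound = exp(−1.9709) = 0.13933.

0.1393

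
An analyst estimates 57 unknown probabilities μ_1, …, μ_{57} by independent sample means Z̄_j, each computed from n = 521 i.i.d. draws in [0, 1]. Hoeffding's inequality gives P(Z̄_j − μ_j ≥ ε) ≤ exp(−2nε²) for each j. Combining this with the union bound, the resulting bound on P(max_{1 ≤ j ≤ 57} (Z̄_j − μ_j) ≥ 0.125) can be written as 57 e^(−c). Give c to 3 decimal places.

16.281

Union bound over the 57 events: P(max_{1 ≤ j ≤ 57} (Z̄_j − μ_j) ≥ 0.125) ≤ 57·exp(−2nε²) = 57 exp(−2·521·0.125²).
So c = 2·521·0.125² = 16.2812.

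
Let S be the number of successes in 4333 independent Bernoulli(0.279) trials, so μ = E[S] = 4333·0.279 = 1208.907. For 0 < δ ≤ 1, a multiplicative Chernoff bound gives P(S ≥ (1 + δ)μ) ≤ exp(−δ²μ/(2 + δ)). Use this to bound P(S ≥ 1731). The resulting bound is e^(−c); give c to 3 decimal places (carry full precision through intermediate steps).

92.718

Write 1731 = (1 + δ)μ, so δ = 1731/1208.907 − 1 = 0.4318719…
Then the exponent is δ²μ/(2 + δ) = (1731 − μ)² / (μ·(2 + δ)) = 92.717593.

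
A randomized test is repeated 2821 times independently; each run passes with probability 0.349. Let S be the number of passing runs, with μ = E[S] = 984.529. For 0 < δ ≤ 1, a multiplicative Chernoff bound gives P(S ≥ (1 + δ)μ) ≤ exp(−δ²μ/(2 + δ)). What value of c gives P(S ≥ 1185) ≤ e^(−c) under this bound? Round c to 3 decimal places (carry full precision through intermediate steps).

18.524

Write 1185 = (1 + δ)μ, so δ = 1185/984.529 − 1 = 0.2036212…
Then the exponent is δ²μ/(2 + δ) = (1185 − μ)² / (μ·(2 + δ)) = 18.524123.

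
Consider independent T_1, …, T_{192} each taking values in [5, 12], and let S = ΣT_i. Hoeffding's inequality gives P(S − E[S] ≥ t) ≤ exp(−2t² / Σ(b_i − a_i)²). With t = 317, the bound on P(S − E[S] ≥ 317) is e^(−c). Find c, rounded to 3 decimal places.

Σ(b_i − a_i)² = 192·(7)² = 9408.
c = 2t²/9408 = 2·317²/9408 = 21.3625.

21.362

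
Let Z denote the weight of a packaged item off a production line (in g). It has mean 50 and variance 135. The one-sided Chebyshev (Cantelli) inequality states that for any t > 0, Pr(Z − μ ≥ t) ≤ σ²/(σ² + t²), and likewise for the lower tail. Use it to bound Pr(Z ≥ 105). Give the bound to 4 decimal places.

0.0427

Here σ² = 135 and t = 55, so σ² + t² = 3160.
Cantelli's bound: 135/3160 = 0.0427.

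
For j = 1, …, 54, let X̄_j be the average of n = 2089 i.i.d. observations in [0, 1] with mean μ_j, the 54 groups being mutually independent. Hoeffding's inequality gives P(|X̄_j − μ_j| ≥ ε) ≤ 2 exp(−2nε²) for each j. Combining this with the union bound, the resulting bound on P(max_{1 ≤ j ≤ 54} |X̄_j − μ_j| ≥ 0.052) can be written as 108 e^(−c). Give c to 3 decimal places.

Union bound over the 54 events: P(max_{1 ≤ j ≤ 54} |X̄_j − μ_j| ≥ 0.052) ≤ 54·2·exp(−2nε²) = 108 exp(−2·2089·0.052²).
So c = 2·2089·0.052² = 11.2973.

11.297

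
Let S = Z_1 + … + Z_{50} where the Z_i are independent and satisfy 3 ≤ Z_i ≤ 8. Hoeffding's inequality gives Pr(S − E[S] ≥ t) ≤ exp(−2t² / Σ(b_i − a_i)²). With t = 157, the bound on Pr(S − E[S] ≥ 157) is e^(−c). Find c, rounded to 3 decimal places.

Σ(b_i − a_i)² = 50·(5)² = 1250.
c = 2t²/1250 = 2·157²/1250 = 39.4384.

39.438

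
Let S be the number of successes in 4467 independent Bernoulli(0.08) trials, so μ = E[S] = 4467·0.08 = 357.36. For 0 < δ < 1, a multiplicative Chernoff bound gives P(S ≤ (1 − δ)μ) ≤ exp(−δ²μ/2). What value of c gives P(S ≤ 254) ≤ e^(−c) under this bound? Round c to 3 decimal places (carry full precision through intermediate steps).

14.948

Write 254 = (1 − δ)μ, so δ = 1 − 254/357.36 = 0.2892321…
Then the exponent is δ²μ/2 = (μ − 254)²/(2μ) = 14.947517.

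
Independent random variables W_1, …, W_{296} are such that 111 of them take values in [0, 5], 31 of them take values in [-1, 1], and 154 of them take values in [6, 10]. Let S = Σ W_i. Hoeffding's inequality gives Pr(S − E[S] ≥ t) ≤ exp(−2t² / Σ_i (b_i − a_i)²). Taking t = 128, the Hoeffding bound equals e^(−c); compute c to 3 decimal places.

Σ(b_i − a_i)² = 111·5² + 31·2² + 154·4² = 5363.
c = 2t² / 5363 = 2·128² / 5363 = 6.1100.

6.110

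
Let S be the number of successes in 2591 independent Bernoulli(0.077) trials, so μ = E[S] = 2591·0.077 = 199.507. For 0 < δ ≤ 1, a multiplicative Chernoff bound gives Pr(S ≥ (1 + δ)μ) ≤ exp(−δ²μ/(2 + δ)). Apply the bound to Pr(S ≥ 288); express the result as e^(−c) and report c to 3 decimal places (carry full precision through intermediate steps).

16.063

Write 288 = (1 + δ)μ, so δ = 288/199.507 − 1 = 0.4435584…
Then the exponent is δ²μ/(2 + δ) = (288 − μ)² / (μ·(2 + δ)) = 16.063382.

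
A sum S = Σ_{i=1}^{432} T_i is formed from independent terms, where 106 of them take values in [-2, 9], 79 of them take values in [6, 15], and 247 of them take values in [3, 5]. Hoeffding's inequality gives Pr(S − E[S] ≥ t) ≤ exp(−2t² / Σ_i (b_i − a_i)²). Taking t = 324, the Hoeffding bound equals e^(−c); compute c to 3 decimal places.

10.387

Σ(b_i − a_i)² = 106·11² + 79·9² + 247·2² = 20213.
c = 2t² / 20213 = 2·324² / 20213 = 10.3870.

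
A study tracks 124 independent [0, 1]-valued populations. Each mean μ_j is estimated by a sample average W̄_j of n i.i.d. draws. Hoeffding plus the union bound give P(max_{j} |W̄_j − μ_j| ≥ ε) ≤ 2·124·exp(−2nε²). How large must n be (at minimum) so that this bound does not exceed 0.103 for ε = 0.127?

Need 2·124·exp(−2nε²) ≤ 0.103, i.e. exp(−2nε²) ≤ 0.103/248.
So 2nε² ≥ ln(248/0.103) = 7.786455.
Hence n ≥ 7.786455/(2·0.127²) = 241.381.
The smallest integer n is 242.

242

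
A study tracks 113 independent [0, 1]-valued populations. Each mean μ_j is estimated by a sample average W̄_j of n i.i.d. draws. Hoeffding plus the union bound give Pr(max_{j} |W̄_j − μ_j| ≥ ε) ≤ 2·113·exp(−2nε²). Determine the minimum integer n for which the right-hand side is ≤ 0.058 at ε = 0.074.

755

Need 2·113·exp(−2nε²) ≤ 0.058, i.e. exp(−2nε²) ≤ 0.058/226.
So 2nε² ≥ ln(226/0.058) = 8.267847.
Hence n ≥ 8.267847/(2·0.074²) = 754.917.
The smallest integer n is 755.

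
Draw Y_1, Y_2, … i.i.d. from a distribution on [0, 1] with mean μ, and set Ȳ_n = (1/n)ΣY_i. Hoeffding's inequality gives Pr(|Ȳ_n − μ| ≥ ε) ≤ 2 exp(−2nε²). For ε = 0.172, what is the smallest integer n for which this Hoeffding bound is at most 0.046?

64

Require 2·exp(−2nε²) ≤ 0.046, i.e. 2nε² ≥ ln(2/0.046) = 3.772261.
So n ≥ 3.772261 / (2·0.172²) = 63.755.
The smallest integer n is 64.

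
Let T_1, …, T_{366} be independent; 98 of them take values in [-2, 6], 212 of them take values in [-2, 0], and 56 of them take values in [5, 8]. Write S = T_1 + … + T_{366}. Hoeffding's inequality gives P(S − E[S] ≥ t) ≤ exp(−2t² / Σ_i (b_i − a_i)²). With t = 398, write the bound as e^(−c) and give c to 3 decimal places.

Σ(b_i − a_i)² = 98·8² + 212·2² + 56·3² = 7624.
c = 2t² / 7624 = 2·398² / 7624 = 41.5540.

41.554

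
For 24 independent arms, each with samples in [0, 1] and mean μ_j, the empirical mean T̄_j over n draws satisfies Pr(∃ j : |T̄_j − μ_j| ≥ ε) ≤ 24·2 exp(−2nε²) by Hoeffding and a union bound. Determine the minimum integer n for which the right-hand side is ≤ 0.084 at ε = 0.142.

158

Need 2·24·exp(−2nε²) ≤ 0.084, i.e. exp(−2nε²) ≤ 0.084/48.
So 2nε² ≥ ln(48/0.084) = 6.348139.
Hence n ≥ 6.348139/(2·0.142²) = 157.413.
The smallest integer n is 158.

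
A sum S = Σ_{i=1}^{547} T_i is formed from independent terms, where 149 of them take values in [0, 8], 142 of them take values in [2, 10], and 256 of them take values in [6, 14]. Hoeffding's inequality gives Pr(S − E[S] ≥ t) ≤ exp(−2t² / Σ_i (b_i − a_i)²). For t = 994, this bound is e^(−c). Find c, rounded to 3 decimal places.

Σ(b_i − a_i)² = 149·8² + 142·8² + 256·8² = 35008.
c = 2t² / 35008 = 2·994² / 35008 = 56.4463.

56.446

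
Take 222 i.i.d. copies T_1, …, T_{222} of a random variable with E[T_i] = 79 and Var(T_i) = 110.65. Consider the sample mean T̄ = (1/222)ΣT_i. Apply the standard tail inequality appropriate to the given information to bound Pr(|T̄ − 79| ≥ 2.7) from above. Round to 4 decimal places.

0.0684

With mean and variance of each term known, Chebyshev's inequality bounds the deviation of the sum (or sample mean).
Var(T̄) = Var(T_i)/n = 110.65/222 = 0.49842.
Chebyshev: Pr(|T̄ − 79| ≥ 2.7) ≤ Var(T̄)/(2.7)² = 110.65/(222·2.7²) = 0.0684.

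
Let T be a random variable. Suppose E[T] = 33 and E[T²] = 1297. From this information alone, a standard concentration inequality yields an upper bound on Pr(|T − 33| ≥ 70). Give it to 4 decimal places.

The first two moments determine the variance, so Chebyshev's inequality is the sharpest standard bound available.
Var(T) = E[T²] − (E[T])² = 1297 − 1089 = 208.
Chebyshev's inequality: Pr(|T − μ| ≥ t) ≤ Var(T)/t² = 208/4900 = 0.0424.

0.0424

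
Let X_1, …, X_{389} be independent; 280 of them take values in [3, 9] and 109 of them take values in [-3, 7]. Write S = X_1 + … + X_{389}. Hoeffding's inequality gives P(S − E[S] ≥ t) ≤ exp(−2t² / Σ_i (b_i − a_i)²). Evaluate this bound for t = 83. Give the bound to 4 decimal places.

Σ(b_i − a_i)² = 280·6² + 109·10² = 20980.
Exponent = 2·83² / 20980 = 0.65672.
Bound = exp(−0.65672) = 0.51855.

0.5185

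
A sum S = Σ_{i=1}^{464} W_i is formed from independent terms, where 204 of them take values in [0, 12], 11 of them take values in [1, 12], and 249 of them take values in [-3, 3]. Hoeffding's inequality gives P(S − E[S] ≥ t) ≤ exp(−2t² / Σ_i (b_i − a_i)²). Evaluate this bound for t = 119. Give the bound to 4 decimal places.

0.4897

Σ(b_i − a_i)² = 204·12² + 11·11² + 249·6² = 39671.
Exponent = 2·119² / 39671 = 0.71392.
Bound = exp(−0.71392) = 0.48972.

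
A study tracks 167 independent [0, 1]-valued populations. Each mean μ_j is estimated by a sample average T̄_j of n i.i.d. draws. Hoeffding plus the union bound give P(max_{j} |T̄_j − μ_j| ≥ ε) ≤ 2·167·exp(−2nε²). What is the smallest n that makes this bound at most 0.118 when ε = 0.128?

243

Need 2·167·exp(−2nε²) ≤ 0.118, i.e. exp(−2nε²) ≤ 0.118/334.
So 2nε² ≥ ln(334/0.118) = 7.948212.
Hence n ≥ 7.948212/(2·0.128²) = 242.560.
The smallest integer n is 243.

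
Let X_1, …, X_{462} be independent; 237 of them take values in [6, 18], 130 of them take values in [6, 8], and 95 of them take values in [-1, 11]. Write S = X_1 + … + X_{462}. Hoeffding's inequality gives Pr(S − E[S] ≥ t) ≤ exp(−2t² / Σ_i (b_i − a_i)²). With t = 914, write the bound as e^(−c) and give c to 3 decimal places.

34.572

Σ(b_i − a_i)² = 237·12² + 130·2² + 95·12² = 48328.
c = 2t² / 48328 = 2·914² / 48328 = 34.5719.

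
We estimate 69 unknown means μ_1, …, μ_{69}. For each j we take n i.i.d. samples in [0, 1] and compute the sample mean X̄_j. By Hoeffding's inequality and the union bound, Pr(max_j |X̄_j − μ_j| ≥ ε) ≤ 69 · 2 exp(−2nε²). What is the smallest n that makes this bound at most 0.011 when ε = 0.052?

Need 2·69·exp(−2nε²) ≤ 0.011, i.e. exp(−2nε²) ≤ 0.011/138.
So 2nε² ≥ ln(138/0.011) = 9.437114.
Hence n ≥ 9.437114/(2·0.052²) = 1745.028.
The smallest integer n is 1746.

1746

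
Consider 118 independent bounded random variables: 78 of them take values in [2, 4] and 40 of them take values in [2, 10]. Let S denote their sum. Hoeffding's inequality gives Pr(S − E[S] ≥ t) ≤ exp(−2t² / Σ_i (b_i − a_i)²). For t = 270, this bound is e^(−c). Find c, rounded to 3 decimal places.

Σ(b_i − a_i)² = 78·2² + 40·8² = 2872.
c = 2t² / 2872 = 2·270² / 2872 = 50.7660.

50.766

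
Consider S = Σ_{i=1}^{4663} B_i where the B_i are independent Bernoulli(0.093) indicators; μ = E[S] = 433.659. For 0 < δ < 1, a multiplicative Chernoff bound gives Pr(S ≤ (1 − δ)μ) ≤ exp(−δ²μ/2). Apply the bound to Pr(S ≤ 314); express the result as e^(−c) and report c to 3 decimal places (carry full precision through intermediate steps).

16.509

Write 314 = (1 − δ)μ, so δ = 1 − 314/433.659 = 0.2759288…
Then the exponent is δ²μ/2 = (μ − 314)²/(2μ) = 16.508681.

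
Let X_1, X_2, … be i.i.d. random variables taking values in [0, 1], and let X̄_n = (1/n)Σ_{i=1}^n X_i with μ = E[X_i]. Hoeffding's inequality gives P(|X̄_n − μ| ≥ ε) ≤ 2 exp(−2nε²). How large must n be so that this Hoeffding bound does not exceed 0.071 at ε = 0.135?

92

Require 2·exp(−2nε²) ≤ 0.071, i.e. 2nε² ≥ ln(2/0.071) = 3.338223.
So n ≥ 3.338223 / (2·0.135²) = 91.584.
The smallest integer n is 92.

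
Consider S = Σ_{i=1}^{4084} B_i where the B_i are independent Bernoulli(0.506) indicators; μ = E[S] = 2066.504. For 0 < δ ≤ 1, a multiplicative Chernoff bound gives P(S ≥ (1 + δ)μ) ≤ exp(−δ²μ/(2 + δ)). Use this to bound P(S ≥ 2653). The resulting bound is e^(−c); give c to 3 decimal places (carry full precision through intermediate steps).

Write 2653 = (1 + δ)μ, so δ = 2653/2066.504 − 1 = 0.2838107…
Then the exponent is δ²μ/(2 + δ) = (2653 − μ)² / (μ·(2 + δ)) = 72.884260.

72.884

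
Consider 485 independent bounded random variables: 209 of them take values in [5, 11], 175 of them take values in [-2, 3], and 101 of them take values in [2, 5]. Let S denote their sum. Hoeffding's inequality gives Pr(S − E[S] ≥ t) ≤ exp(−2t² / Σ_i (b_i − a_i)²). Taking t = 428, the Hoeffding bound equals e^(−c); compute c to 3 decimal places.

28.605

Σ(b_i − a_i)² = 209·6² + 175·5² + 101·3² = 12808.
c = 2t² / 12808 = 2·428² / 12808 = 28.6046.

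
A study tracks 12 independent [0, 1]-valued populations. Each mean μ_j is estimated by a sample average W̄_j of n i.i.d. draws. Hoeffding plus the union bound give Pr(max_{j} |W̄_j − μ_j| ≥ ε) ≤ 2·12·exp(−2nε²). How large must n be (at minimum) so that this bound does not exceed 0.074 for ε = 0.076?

Need 2·12·exp(−2nε²) ≤ 0.074, i.e. exp(−2nε²) ≤ 0.074/24.
So 2nε² ≥ ln(24/0.074) = 5.781744.
Hence n ≥ 5.781744/(2·0.076²) = 500.497.
The smallest integer n is 501.

501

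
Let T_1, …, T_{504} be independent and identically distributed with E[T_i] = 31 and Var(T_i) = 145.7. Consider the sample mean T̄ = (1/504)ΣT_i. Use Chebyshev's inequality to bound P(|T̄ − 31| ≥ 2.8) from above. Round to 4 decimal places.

Var(T̄) = Var(T_i)/n = 145.7/504 = 0.28909.
Chebyshev: P(|T̄ − 31| ≥ 2.8) ≤ Var(T̄)/(2.8)² = 145.7/(504·2.8²) = 0.0369.

0.0369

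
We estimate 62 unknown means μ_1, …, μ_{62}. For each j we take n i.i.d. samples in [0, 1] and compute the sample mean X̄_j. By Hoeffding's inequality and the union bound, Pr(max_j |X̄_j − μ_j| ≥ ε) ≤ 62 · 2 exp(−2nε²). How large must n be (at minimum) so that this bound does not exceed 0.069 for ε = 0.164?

140

Need 2·62·exp(−2nε²) ≤ 0.069, i.e. exp(−2nε²) ≤ 0.069/124.
So 2nε² ≥ ln(124/0.069) = 7.493930.
Hence n ≥ 7.493930/(2·0.164²) = 139.313.
The smallest integer n is 140.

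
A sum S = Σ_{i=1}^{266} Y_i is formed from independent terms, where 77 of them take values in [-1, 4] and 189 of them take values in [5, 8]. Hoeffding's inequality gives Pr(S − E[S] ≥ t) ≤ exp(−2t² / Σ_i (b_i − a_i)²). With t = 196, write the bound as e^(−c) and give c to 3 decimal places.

21.189

Σ(b_i − a_i)² = 77·5² + 189·3² = 3626.
c = 2t² / 3626 = 2·196² / 3626 = 21.1892.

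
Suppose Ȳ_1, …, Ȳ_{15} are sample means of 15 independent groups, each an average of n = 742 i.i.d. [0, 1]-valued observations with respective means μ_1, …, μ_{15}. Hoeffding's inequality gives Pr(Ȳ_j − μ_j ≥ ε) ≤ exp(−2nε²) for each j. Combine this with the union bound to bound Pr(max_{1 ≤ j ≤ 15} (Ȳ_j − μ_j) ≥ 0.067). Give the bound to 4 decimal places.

0.0192

Per-experiment Hoeffding bound: exp(−2·742·0.067²) = exp(−6.66168) = 0.001279.
Union bound over 15 events: 15·0.001279 = 0.01919.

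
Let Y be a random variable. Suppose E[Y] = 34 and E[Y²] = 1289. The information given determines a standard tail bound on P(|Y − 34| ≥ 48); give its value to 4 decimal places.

The first two moments determine the variance, so Chebyshev's inequality is the sharpest standard bound available.
Var(Y) = E[Y²] − (E[Y])² = 1289 − 1156 = 133.
Chebyshev's inequality: P(|Y − μ| ≥ t) ≤ Var(Y)/t² = 133/2304 = 0.0577.

0.0577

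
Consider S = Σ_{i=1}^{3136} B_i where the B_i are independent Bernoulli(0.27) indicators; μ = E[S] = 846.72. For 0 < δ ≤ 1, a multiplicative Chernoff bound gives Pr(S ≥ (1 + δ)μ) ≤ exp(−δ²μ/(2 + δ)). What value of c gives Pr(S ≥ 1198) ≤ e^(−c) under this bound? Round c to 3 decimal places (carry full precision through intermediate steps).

Write 1198 = (1 + δ)μ, so δ = 1198/846.72 − 1 = 0.4148715…
Then the exponent is δ²μ/(2 + δ) = (1198 − μ)² / (μ·(2 + δ)) = 60.349406.

60.349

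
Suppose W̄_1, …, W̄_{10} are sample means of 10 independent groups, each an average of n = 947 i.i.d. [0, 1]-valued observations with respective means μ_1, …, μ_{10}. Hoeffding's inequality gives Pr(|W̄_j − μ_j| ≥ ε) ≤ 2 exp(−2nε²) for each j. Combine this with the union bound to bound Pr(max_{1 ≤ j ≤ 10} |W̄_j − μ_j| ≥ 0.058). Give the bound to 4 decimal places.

0.0342

Per-experiment Hoeffding bound: 2·exp(−2·947·0.058²) = 2·exp(−6.37142) = 0.0034195.
Union bound over 10 events: 10·0.0034195 = 0.03419.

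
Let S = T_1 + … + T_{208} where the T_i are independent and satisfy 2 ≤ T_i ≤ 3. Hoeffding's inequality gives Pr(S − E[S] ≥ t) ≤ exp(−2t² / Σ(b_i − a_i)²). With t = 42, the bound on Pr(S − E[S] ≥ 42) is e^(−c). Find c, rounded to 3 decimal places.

16.962

Σ(b_i − a_i)² = 208·(1)² = 208.
c = 2t²/208 = 2·42²/208 = 16.9615.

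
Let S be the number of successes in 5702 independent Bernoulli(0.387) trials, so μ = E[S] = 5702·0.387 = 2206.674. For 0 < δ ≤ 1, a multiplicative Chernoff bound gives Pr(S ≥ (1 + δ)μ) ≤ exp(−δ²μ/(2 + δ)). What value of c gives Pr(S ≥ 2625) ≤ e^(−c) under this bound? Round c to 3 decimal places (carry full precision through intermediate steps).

36.219

Write 2625 = (1 + δ)μ, so δ = 2625/2206.674 − 1 = 0.1895731…
Then the exponent is δ²μ/(2 + δ) = (2625 − μ)² / (μ·(2 + δ)) = 36.218636.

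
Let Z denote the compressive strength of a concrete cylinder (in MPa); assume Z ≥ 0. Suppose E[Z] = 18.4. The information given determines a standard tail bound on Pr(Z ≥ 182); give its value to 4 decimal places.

0.1011

Only the mean of a non-negative variable is known, so Markov's inequality is the applicable tail bound.
Markov's inequality: for a non-negative random variable, Pr(Z ≥ a) ≤ E[Z]/a.
Here E[Z] = 18.4 and a = 182, so the bound is 18.4/182 = 0.1011.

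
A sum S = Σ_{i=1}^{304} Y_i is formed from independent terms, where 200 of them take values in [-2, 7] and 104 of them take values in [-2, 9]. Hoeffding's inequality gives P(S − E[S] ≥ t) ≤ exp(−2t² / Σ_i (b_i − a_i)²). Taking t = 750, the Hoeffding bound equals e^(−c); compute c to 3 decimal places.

Σ(b_i − a_i)² = 200·9² + 104·11² = 28784.
c = 2t² / 28784 = 2·750² / 28784 = 39.0842.

39.084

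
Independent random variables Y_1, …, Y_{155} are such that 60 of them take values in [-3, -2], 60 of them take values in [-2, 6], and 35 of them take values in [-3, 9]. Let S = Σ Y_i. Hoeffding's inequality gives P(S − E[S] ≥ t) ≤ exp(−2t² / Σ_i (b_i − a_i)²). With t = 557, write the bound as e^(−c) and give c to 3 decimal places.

69.407

Σ(b_i − a_i)² = 60·1² + 60·8² + 35·12² = 8940.
c = 2t² / 8940 = 2·557² / 8940 = 69.4069.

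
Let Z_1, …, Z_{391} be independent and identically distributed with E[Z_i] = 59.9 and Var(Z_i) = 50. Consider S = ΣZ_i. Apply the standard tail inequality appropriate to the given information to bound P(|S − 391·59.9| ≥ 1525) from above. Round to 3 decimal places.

With mean and variance of each term known, Chebyshev's inequality bounds the deviation of the sum (or sample mean).
Var(S) = n·Var(Z_i) = 391·50 = 19550.
Chebyshev: P(|S − 391·59.9| ≥ 1525) ≤ Var(S)/1525² = 19550/2325625 = 0.0084.

0.008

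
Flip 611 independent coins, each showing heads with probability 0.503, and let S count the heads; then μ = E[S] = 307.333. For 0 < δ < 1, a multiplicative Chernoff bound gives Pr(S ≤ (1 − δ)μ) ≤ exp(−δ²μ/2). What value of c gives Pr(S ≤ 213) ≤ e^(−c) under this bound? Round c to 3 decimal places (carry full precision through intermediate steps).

14.477

Write 213 = (1 − δ)μ, so δ = 1 − 213/307.333 = 0.3069407…
Then the exponent is δ²μ/2 = (μ − 213)²/(2μ) = 14.477318.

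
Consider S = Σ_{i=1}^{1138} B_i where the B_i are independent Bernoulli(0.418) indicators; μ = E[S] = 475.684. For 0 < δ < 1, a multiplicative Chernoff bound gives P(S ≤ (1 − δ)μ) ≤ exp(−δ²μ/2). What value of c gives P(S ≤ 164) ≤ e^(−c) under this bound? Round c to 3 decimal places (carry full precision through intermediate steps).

Write 164 = (1 − δ)μ, so δ = 1 − 164/475.684 = 0.6552333…
Then the exponent is δ²μ/2 = (μ − 164)²/(2μ) = 102.112869.

102.113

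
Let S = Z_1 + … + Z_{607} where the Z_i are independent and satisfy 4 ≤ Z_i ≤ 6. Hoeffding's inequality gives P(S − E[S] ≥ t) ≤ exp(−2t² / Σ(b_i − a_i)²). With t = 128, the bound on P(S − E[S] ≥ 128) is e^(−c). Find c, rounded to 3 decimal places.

Σ(b_i − a_i)² = 607·(2)² = 2428.
c = 2t²/2428 = 2·128²/2428 = 13.4959.

13.496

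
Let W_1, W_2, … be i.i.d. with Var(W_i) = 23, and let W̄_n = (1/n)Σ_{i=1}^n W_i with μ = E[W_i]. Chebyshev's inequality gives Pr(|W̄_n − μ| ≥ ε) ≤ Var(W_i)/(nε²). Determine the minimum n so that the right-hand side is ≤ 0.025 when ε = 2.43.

156

Require 23/(n·2.43²) ≤ 0.025, i.e. n ≥ 23/(0.025·2.43²) = 155.803.
The smallest integer n is 156.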